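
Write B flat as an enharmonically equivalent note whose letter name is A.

A#

Bb is pitch class 10. The letter A alone is pitch class 9.
To reach pitch class 10 from A requires an offset of +1 semitone, i.e. sharp: A#.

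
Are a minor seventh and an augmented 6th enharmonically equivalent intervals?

Yes

A minor seventh spans 10 semitones; an augmented sixth spans 10.
They are enharmonically equivalent.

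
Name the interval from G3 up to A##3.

doubly augmented second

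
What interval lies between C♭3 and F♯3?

doubly augmented fourth

Counting letters C–D–E–F gives a fourth.
Cb→F# = 7 semitones, 2 wider than the perfect fourth (5), so doubly augmented.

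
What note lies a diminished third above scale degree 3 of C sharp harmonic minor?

Gb

Scale degree 3 of C# harmonic minor is E.
A diminished third (2 semitones) above E lands on the letter G, giving Gb.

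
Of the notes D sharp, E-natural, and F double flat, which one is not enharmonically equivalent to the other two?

E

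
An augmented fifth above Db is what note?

A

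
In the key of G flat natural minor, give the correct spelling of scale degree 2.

Degree 2 takes the letter 1 step above G, which is A.
In natural minor, degree 2 sits 2 semitones above the tonic. Gb + 2 semitones is pitch class 8, spelled on A as Ab.

Ab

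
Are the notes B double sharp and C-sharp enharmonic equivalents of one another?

Yes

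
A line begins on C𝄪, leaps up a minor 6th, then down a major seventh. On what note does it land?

A minor sixth up from C## is A# (letter A, 8 semitones up).
A major seventh down from A# is B (letter B, 11 semitones down).

B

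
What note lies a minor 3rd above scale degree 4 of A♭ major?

Fb

Scale degree 4 of Ab major is Db.
A minor third (3 semitones) above Db lands on the letter F, giving Fb.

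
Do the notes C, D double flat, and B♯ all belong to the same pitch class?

C = pitch class 0 and Dbb = pitch class 0 and B# = pitch class 0 — the same pitch class, so they are enharmonic equivalents.

Yes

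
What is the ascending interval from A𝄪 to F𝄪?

Counting letters A–B–C–D–E–F gives a sixth.
A##→F## = 8 semitones, 1 narrower than the major sixth (9), so minor.

minor sixth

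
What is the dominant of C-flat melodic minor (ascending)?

Gb

Degree 5 takes the letter 4 steps above C, which is G.
In melodic minor (ascending), degree 5 sits 7 semitones above the tonic. Cb + 7 semitones is pitch class 6, spelled on G as Gb.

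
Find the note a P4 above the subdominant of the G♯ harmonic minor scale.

F#

The subdominant of G# harmonic minor is C#.
A perfect fourth (5 semitones) above C# lands on the letter F, giving F#.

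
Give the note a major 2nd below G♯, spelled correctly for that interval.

A second below G lands on the letter F.
A major second spans 2 semitones, so G# moves to pitch class 6. On the letter F that is F#.

F#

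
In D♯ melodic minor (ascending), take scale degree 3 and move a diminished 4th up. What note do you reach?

Bb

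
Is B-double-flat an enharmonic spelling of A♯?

No

Two spellings are enharmonically equivalent only if they share a pitch class.
Here Bbb → 9, A# → 10; 9 ≠ 10, so they are not.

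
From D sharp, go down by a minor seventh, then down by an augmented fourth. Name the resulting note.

A minor seventh down from D# is E# (letter E, 10 semitones down).
An augmented fourth down from E# is B (letter B, 6 semitones down).

B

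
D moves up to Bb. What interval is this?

The letter names run D→B, a span of 5 letter steps, so the interval is some kind of sixth.
D to Bb is 8 semitones. A major sixth is 9, so 8 makes it minor.

minor sixth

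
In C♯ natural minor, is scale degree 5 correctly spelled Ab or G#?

Each scale degree takes a distinct letter name. Degree 5 of a scale on C must use the letter G.
G# and Ab are enharmonically the same pitch, but only G# uses the letter G, so it is the correct spelling here.

G#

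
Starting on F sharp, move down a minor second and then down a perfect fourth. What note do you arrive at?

A minor second down from F# is E# (letter E, 1 semitone down).
A perfect fourth down from E# is B# (letter B, 5 semitones down).

B#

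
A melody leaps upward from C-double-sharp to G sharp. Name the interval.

diminished fifth

The letter names run C→G, a span of 4 letter steps, so the interval is some kind of fifth.
C## to G# is 6 semitones. A perfect fifth is 7, so 6 makes it diminished.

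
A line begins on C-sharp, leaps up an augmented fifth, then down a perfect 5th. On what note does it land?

C##

An augmented fifth up from C# is G## (letter G, 8 semitones up).
A perfect fifth down from G## is C## (letter C, 7 semitones down).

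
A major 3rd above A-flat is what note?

A third above A lands on the letter C.
A major third spans 4 semitones, so Ab moves to pitch class 0. On the letter C that is C.

C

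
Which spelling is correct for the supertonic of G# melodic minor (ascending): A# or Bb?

A#

Each scale degree takes a distinct letter name. Degree 2 of a scale on G must use the letter A.
A# and Bb are enharmonically the same pitch, but only A# uses the letter A, so it is the correct spelling here.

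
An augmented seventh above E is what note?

E up a major seventh is D#, so the target letter is D.
From E, an augmented seventh is 12 semitones up: D##.

D##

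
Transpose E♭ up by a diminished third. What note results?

A third above E lands on the letter G.
A diminished third spans 2 semitones, so Eb moves to pitch class 5. On the letter G that is Gbb.

Gbb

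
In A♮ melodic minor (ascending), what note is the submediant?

F#

Degree 6 takes the letter 5 steps above A, which is F.
In melodic minor (ascending), degree 6 sits 9 semitones above the tonic. A + 9 semitones is pitch class 6, spelled on F as F#.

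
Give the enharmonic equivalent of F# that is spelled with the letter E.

E##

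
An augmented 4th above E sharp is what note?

A##

A fourth above E lands on the letter A.
An augmented fourth spans 6 semitones, so E# moves to pitch class 11. On the letter A that is A##.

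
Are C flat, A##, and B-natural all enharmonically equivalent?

Yes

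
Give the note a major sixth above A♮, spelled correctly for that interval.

F#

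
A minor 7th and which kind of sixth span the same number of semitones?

A minor seventh spans 10 semitones.
A sixth spanning 10 semitones is augmented (the major sixth is 9).

augmented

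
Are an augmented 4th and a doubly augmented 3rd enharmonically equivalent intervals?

Yes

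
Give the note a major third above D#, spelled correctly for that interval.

D up a major third is F#, so the target letter is F.
From D#, a major third is 4 semitones up: F##.

F##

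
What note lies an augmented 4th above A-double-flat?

A fourth above A lands on the letter D.
An augmented fourth spans 6 semitones, so Abb moves to pitch class 1. On the letter D that is Db.

Db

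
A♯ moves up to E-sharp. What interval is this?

perfect fifth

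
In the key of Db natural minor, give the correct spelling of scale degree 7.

Degree 7 takes the letter 6 steps above D, which is C.
In natural minor, degree 7 sits 10 semitones above the tonic. Db + 10 semitones is pitch class 11, spelled on C as Cb.

Cb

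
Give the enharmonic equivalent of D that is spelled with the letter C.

D is pitch class 2. The letter C alone is pitch class 0.
To reach pitch class 2 from C requires an offset of +2 semitones, i.e. double sharp: C##.

C##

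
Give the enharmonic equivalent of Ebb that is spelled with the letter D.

Plain D sits at the same pitch as Ebb, so on the letter D the same pitch needs a natural: D.

D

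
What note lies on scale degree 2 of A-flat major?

Bb

Degree 2 takes the letter 1 step above A, which is B.
In major, degree 2 sits 2 semitones above the tonic. Ab + 2 semitones is pitch class 10, spelled on B as Bb.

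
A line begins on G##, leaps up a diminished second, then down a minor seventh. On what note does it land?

B

A diminished second up from G## is A (letter A, 0 semitones up).
A minor seventh down from A is B (letter B, 10 semitones down).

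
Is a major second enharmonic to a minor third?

No

A major second spans 2 semitones; a minor third spans 3.
The spans differ, so they are not enharmonic equivalents.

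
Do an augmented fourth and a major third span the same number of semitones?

An augmented fourth spans 6 semitones; a major third spans 4.
The spans differ, so they are not enharmonic equivalents.

No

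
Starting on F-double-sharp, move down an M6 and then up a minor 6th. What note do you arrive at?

A major sixth down from F## is A# (letter A, 9 semitones down).
A minor sixth up from A# is F# (letter F, 8 semitones up).

F#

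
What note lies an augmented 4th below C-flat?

Gbb

C down a perfect fourth is G, so the target letter is G.
From Cb, an augmented fourth is 6 semitones down: Gbb.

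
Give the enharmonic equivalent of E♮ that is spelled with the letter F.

E is pitch class 4. The letter F alone is pitch class 5.
To reach pitch class 4 from F requires an offset of -1 semitone, i.e. flat: Fb.

Fb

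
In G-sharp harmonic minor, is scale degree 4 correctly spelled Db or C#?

C#

Each scale degree takes a distinct letter name. Degree 4 of a scale on G must use the letter C.
C# and Db are enharmonically the same pitch, but only C# uses the letter C, so it is the correct spelling here.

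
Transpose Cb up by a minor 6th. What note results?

A sixth above C lands on the letter A.
A minor sixth spans 8 semitones, so Cb moves to pitch class 7. On the letter A that is Abb.

Abb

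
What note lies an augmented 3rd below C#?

Ab

C down a major third is Ab, so the target letter is A.
From C#, an augmented third is 5 semitones down: Ab.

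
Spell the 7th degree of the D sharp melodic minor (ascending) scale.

Degree 7 takes the letter 6 steps above D, which is C.
In melodic minor (ascending), degree 7 sits 11 semitones above the tonic. D# + 11 semitones is pitch class 2, spelled on C as C##.

C##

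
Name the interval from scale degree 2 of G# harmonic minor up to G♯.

minor seventh

Scale degree 2 of G# harmonic minor is A#.
A# up to G#: letters A→G make it a seventh; 10 semitones makes it minor.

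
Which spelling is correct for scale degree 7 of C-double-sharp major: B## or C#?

B##

Each scale degree takes a distinct letter name. Degree 7 of a scale on C must use the letter B.
B## and C# are enharmonically the same pitch, but only B## uses the letter B, so it is the correct spelling here.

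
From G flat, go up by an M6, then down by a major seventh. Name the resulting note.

A major sixth up from Gb is Eb (letter E, 9 semitones up).
A major seventh down from Eb is Fb (letter F, 11 semitones down).

Fb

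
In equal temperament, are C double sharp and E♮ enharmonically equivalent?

No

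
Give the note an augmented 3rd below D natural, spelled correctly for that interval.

D down a major third is Bb, so the target letter is B.
From D, an augmented third is 5 semitones down: Bbb.

Bbb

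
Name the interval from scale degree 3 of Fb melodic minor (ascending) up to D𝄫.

perfect fourth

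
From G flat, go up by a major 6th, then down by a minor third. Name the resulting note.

A major sixth up from Gb is Eb (letter E, 9 semitones up).
A minor third down from Eb is C (letter C, 3 semitones down).

C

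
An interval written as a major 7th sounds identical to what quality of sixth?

A major seventh spans 11 semitones.
A sixth spanning 11 semitones is doubly augmented (the major sixth is 9).

doubly augmented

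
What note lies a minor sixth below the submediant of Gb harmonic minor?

The submediant of Gb harmonic minor is Ebb.
A minor sixth (8 semitones) below Ebb lands on the letter G, giving Gb.

Gb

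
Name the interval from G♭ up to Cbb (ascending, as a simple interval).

diminished fourth

The letter names run G→C, a span of 3 letter steps, so the interval is some kind of fourth.
Gb to Cbb is 4 semitones. A perfect fourth is 5, so 4 makes it diminished.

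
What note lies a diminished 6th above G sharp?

Eb

A sixth above G lands on the letter E.
A diminished sixth spans 7 semitones, so G# moves to pitch class 3. On the letter E that is Eb.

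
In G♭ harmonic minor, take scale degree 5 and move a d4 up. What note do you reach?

Gbb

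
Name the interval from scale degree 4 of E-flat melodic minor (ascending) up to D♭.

perfect fourth

Scale degree 4 of Eb melodic minor (ascending) is Ab.
Ab up to Db: letters A→D make it a fourth; 5 semitones makes it perfect.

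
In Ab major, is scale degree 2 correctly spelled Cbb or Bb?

Bb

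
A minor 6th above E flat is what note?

Cb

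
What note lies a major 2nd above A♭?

Bb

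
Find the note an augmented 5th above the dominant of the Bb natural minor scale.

The dominant of Bb natural minor is F.
An augmented fifth (8 semitones) above F lands on the letter C, giving C#.

C#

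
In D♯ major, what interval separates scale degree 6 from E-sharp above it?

Scale degree 6 of D# major is B#.
B# up to E#: letters B→E make it a fourth; 5 semitones makes it perfect.

perfect fourth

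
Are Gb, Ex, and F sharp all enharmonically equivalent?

Gb is pitch class 6; E## is pitch class 6; F# is pitch class 6.
All spellings map to pitch class 6, so they are enharmonically equivalent.

Yes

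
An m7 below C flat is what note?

Db

C down a major seventh is Db, so the target letter is D.
From Cb, a minor seventh is 10 semitones down: Db.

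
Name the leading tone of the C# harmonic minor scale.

The C# harmonic minor scale runs C# D# E F# G# A B#.
Degree 7 is B#.

B#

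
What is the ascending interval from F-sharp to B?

The letter names run F→B, a span of 3 letter steps, so the interval is some kind of fourth.
F# to B is 5 semitones. A perfect fourth is 5, so 5 makes it perfect.

perfect fourth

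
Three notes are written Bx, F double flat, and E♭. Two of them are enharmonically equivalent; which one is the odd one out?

B##

In 12-tone equal temperament, enharmonic equivalents share a pitch class. B## is pitch class 1; Fbb is pitch class 3; Eb is pitch class 3.
Fbb and Eb share pitch class 3, while B## is pitch class 1.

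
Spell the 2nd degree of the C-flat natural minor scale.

Db

Degree 2 takes the letter 1 step above C, which is D.
In natural minor, degree 2 sits 2 semitones above the tonic. Cb + 2 semitones is pitch class 1, spelled on D as Db.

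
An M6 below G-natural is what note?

A sixth below G lands on the letter B.
A major sixth spans 9 semitones, so G moves to pitch class 10. On the letter B that is Bb.

Bb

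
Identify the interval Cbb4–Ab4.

Counting letters C–D–E–F–G–A gives a sixth.
Cbb→Ab = 10 semitones, 1 wider than the major sixth (9), so augmented.

augmented sixth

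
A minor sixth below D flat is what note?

F

D down a major sixth is F, so the target letter is F.
From Db, a minor sixth is 8 semitones down: F.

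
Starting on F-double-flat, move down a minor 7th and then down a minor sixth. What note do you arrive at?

A minor seventh down from Fbb is Gbb (letter G, 10 semitones down).
A minor sixth down from Gbb is Bbb (letter B, 8 semitones down).

Bbb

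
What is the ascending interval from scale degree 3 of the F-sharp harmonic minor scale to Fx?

augmented sixth

Scale degree 3 of F# harmonic minor is A.
A up to F##: letters A→F make it a sixth; 10 semitones makes it augmented.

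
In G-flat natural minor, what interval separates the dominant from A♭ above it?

The dominant of Gb natural minor is Db.
Db up to Ab: letters D→A make it a fifth; 7 semitones makes it perfect.

perfect fifth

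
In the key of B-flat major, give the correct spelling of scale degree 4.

Eb

Degree 4 takes the letter 3 steps above B, which is E.
In major, degree 4 sits 5 semitones above the tonic. Bb + 5 semitones is pitch class 3, spelled on E as Eb.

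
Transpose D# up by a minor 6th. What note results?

A sixth above D lands on the letter B.
A minor sixth spans 8 semitones, so D# moves to pitch class 11. On the letter B that is B.

B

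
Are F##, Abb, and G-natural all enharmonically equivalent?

Yes

F## is pitch class 7; Abb is pitch class 7; G is pitch class 7.
All spellings map to pitch class 7, so they are enharmonically equivalent.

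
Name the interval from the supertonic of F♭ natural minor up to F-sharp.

The supertonic of Fb natural minor is Gb.
Gb up to F#: letters G→F make it a seventh; 12 semitones makes it augmented.

augmented seventh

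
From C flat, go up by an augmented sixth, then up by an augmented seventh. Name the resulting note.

G##

An augmented sixth up from Cb is A (letter A, 10 semitones up).
An augmented seventh up from A is G## (letter G, 12 semitones up).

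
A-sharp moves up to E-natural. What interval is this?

Counting letters A–B–C–D–E gives a fifth.
A#→E = 6 semitones, 1 narrower than the perfect fifth (7), so diminished.

diminished fifth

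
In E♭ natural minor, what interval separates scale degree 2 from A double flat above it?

diminished third

Scale degree 2 of Eb natural minor is F.
F up to Abb: letters F→A make it a third; 2 semitones makes it diminished.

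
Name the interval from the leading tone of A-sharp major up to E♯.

The leading tone of A# major is G##.
G## up to E#: letters G→E make it a sixth; 8 semitones makes it minor.

minor sixth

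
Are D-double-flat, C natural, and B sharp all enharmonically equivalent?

Yes

Dbb = pitch class 0 and C = pitch class 0 and B# = pitch class 0 — the same pitch class, so they are enharmonic equivalents.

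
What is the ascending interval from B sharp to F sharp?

The letter names run B→F, a span of 4 letter steps, so the interval is some kind of fifth.
B# to F# is 6 semitones. A perfect fifth is 7, so 6 makes it diminished.

diminished fifth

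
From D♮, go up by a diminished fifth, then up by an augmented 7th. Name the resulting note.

G#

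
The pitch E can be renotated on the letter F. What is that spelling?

Fb

Plain F sits 1 semitone above E, so on the letter F the same pitch needs a flat: Fb.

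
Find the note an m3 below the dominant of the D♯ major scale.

The dominant of D# major is A#.
A minor third (3 semitones) below A# lands on the letter F, giving F##.

F##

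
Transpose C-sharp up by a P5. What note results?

G#

A fifth above C lands on the letter G.
A perfect fifth spans 7 semitones, so C# moves to pitch class 8. On the letter G that is G#.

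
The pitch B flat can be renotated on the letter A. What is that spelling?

A#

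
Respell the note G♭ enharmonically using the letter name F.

Gb is pitch class 6. The letter F alone is pitch class 5.
To reach pitch class 6 from F requires an offset of +1 semitone, i.e. sharp: F#.

F#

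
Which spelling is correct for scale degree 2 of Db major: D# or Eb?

Each scale degree takes a distinct letter name. Degree 2 of a scale on D must use the letter E.
Eb and D# are enharmonically the same pitch, but only Eb uses the letter E, so it is the correct spelling here.

Eb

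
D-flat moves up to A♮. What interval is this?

augmented fifth

The letter names run D→A, a span of 4 letter steps, so the interval is some kind of fifth.
Db to A is 8 semitones. A perfect fifth is 7, so 8 makes it augmented.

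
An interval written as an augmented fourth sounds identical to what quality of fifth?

An augmented fourth spans 6 semitones.
A fifth spanning 6 semitones is diminished (the perfect fifth is 7).

diminished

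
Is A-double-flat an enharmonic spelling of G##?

Abb is pitch class 7; G## is pitch class 9.
The pitch classes differ (7 vs. 9), so they are not enharmonic equivalents.

No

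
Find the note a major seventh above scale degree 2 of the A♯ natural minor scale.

A##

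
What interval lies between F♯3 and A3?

The letter names run F→A, a span of 2 letter steps, so the interval is some kind of third.
F# to A is 3 semitones. A major third is 4, so 3 makes it minor.

minor third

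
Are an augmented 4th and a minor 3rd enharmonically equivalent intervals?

No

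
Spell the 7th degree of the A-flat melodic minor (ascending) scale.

G

The Ab melodic minor (ascending) scale runs Ab Bb Cb Db Eb F G.
Degree 7 is G.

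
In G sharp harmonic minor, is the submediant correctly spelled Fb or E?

E

Each scale degree takes a distinct letter name. Degree 6 of a scale on G must use the letter E.
E and Fb are enharmonically the same pitch, but only E uses the letter E, so it is the correct spelling here.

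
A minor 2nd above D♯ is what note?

E

A second above D lands on the letter E.
A minor second spans 1 semitone, so D# moves to pitch class 4. On the letter E that is E.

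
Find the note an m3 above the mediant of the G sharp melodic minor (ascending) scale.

The mediant of G# melodic minor (ascending) is B.
A minor third (3 semitones) above B lands on the letter D, giving D.

D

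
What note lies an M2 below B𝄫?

Abb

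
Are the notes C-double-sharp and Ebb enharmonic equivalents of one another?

Yes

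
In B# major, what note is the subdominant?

E#

The B# major scale runs B# C## D## E# F## G## A##.
Degree 4 is E#.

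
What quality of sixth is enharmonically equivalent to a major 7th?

doubly augmented

A major seventh spans 11 semitones.
A sixth spanning 11 semitones is doubly augmented (the major sixth is 9).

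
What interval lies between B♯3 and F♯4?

The letter names run B→F, a span of 4 letter steps, so the interval is some kind of fifth.
B# to F# is 6 semitones. A perfect fifth is 7, so 6 makes it diminished.

diminished fifth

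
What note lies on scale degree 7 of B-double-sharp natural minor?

A##

Degree 7 takes the letter 6 steps above B, which is A.
In natural minor, degree 7 sits 10 semitones above the tonic. B## + 10 semitones is pitch class 11, spelled on A as A##.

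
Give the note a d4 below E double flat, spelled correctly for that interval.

E down a perfect fourth is B, so the target letter is B.
From Ebb, a diminished fourth is 4 semitones down: Bb.

Bb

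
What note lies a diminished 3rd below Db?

D down a major third is Bb, so the target letter is B.
From Db, a diminished third is 2 semitones down: B.

B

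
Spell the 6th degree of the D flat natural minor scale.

Bbb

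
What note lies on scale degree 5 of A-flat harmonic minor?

Eb

Degree 5 takes the letter 4 steps above A, which is E.
In harmonic minor, degree 5 sits 7 semitones above the tonic. Ab + 7 semitones is pitch class 3, spelled on E as Eb.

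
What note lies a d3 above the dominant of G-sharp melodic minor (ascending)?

F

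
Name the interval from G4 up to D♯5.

augmented fifth

Counting letters G–A–B–C–D gives a fifth.
G→D# = 8 semitones, 1 wider than the perfect fifth (7), so augmented.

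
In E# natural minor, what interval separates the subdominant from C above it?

diminished third

The subdominant of E# natural minor is A#.
A# up to C: letters A→C make it a third; 2 semitones makes it diminished.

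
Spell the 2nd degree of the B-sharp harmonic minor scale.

C##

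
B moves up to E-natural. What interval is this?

Counting letters B–C–D–E gives a fourth.
B→E = 5 semitones, exactly the perfect fourth.

perfect fourth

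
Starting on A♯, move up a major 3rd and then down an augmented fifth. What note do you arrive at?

A major third up from A# is C## (letter C, 4 semitones up).
An augmented fifth down from C## is F# (letter F, 8 semitones down).

F#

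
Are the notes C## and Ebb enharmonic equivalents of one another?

Yes

C## is pitch class 2; Ebb is pitch class 2.
All spellings map to pitch class 2, so they are enharmonically equivalent.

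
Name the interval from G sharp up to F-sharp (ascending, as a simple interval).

Counting letters G–A–B–C–D–E–F gives a seventh.
G#→F# = 10 semitones, 1 narrower than the major seventh (11), so minor.

minor seventh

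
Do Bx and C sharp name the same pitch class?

Yes

B## is pitch class 1; C# is pitch class 1.
All spellings map to pitch class 1, so they are enharmonically equivalent.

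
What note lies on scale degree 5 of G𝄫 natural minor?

Dbb

Degree 5 takes the letter 4 steps above G, which is D.
In natural minor, degree 5 sits 7 semitones above the tonic. Gbb + 7 semitones is pitch class 0, spelled on D as Dbb.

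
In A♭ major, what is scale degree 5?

The Ab major scale runs Ab Bb C Db Eb F G.
Degree 5 is Eb.

Eb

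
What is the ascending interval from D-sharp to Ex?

Counting letters D–E gives a second.
D#→E## = 3 semitones, 1 wider than the major second (2), so augmented.

augmented second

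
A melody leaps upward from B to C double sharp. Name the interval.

augmented second

The letter names run B→C, a span of 1 letter step, so the interval is some kind of second.
B to C## is 3 semitones. A major second is 2, so 3 makes it augmented.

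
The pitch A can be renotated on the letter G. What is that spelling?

G##

A is pitch class 9. The letter G alone is pitch class 7.
To reach pitch class 9 from G requires an offset of +2 semitones, i.e. double sharp: G##.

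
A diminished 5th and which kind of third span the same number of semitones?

doubly augmented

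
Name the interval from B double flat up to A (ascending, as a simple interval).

augmented seventh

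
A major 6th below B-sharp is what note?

B down a major sixth is D, so the target letter is D.
From B#, a major sixth is 9 semitones down: D#.

D#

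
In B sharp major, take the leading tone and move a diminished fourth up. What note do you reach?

The leading tone of B# major is A##.
A diminished fourth (4 semitones) above A## lands on the letter D, giving D#.

D#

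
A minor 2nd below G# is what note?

A second below G lands on the letter F.
A minor second spans 1 semitone, so G# moves to pitch class 7. On the letter F that is F##.

F##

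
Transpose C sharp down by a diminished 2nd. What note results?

A second below C lands on the letter B.
A diminished second spans 0 semitones, so C# moves to pitch class 1. On the letter B that is B##.

B##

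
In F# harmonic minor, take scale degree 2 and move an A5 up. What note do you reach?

Scale degree 2 of F# harmonic minor is G#.
An augmented fifth (8 semitones) above G# lands on the letter D, giving D##.

D##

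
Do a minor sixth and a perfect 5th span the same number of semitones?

No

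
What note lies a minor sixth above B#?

B up a major sixth is G#, so the target letter is G.
From B#, a minor sixth is 8 semitones up: G#.

G#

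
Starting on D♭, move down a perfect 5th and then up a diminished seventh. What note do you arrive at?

Fbb

A perfect fifth down from Db is Gb (letter G, 7 semitones down).
A diminished seventh up from Gb is Fbb (letter F, 9 semitones up).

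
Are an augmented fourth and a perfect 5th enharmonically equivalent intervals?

No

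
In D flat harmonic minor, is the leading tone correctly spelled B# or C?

C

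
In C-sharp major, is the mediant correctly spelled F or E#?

Each scale degree takes a distinct letter name. Degree 3 of a scale on C must use the letter E.
E# and F are enharmonically the same pitch, but only E# uses the letter E, so it is the correct spelling here.

E#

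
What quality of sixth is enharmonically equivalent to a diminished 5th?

doubly diminished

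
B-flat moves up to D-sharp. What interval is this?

augmented third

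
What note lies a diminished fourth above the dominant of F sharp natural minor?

The dominant of F# natural minor is C#.
A diminished fourth (4 semitones) above C# lands on the letter F, giving F.

F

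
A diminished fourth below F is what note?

F down a perfect fourth is C, so the target letter is C.
From F, a diminished fourth is 4 semitones down: C#.

C#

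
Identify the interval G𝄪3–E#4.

minor sixth

Counting letters G–A–B–C–D–E gives a sixth.
G##→E# = 8 semitones, 1 narrower than the major sixth (9), so minor.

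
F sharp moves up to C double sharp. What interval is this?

augmented fifth

Counting letters F–G–A–B–C gives a fifth.
F#→C## = 8 semitones, 1 wider than the perfect fifth (7), so augmented.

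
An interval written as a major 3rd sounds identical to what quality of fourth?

diminished

A major third spans 4 semitones.
A fourth spanning 4 semitones is diminished (the perfect fourth is 5).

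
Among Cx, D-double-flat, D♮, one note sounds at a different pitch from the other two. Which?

In 12-tone equal temperament, enharmonic equivalents share a pitch class. C## is pitch class 2; Dbb is pitch class 0; D is pitch class 2.
C## and D share pitch class 2, while Dbb is pitch class 0.

Dbb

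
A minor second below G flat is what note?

F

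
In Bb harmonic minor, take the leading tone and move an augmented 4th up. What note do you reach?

The leading tone of Bb harmonic minor is A.
An augmented fourth (6 semitones) above A lands on the letter D, giving D#.

D#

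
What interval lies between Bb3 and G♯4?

augmented sixth

The letter names run B→G, a span of 5 letter steps, so the interval is some kind of sixth.
Bb to G# is 10 semitones. A major sixth is 9, so 10 makes it augmented.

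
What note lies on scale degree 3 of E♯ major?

The E# major scale runs E# F## G## A# B# C## D##.
Degree 3 is G##.

G##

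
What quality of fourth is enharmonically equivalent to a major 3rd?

diminished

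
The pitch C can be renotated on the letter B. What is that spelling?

C is pitch class 0. The letter B alone is pitch class 11.
To reach pitch class 0 from B requires an offset of +1 semitone, i.e. sharp: B#.

B#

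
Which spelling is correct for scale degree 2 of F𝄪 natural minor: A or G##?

Each scale degree takes a distinct letter name. Degree 2 of a scale on F must use the letter G.
G## and A are enharmonically the same pitch, but only G## uses the letter G, so it is the correct spelling here.

G##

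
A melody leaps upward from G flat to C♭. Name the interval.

perfect fourth

The letter names run G→C, a span of 3 letter steps, so the interval is some kind of fourth.
Gb to Cb is 5 semitones. A perfect fourth is 5, so 5 makes it perfect.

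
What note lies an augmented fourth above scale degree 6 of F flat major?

G

Scale degree 6 of Fb major is Db.
An augmented fourth (6 semitones) above Db lands on the letter G, giving G.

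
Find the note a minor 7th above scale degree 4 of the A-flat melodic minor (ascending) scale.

Cb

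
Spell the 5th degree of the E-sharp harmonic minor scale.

The E# harmonic minor scale runs E# F## G# A# B# C# D##.
Degree 5 is B#.

B#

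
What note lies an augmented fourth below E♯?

B

E down a perfect fourth is B, so the target letter is B.
From E#, an augmented fourth is 6 semitones down: B.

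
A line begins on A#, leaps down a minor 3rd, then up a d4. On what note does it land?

B

A minor third down from A# is F## (letter F, 3 semitones down).
A diminished fourth up from F## is B (letter B, 4 semitones up).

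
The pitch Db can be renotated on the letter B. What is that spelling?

B##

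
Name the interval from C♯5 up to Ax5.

augmented sixth

The letter names run C→A, a span of 5 letter steps, so the interval is some kind of sixth.
C# to A## is 10 semitones. A major sixth is 9, so 10 makes it augmented.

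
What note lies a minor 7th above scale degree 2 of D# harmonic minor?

Scale degree 2 of D# harmonic minor is E#.
A minor seventh (10 semitones) above E# lands on the letter D, giving D#.

D#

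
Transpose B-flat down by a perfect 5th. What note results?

Eb

A fifth below B lands on the letter E.
A perfect fifth spans 7 semitones, so Bb moves to pitch class 3. On the letter E that is Eb.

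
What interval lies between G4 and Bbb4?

Counting letters G–A–B gives a third.
G→Bbb = 2 semitones, 2 narrower than the major third (4), so diminished.

diminished third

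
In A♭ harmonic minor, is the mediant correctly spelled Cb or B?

Each scale degree takes a distinct letter name. Degree 3 of a scale on A must use the letter C.
Cb and B are enharmonically the same pitch, but only Cb uses the letter C, so it is the correct spelling here.

Cb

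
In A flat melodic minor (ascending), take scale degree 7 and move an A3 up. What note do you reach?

B#

Scale degree 7 of Ab melodic minor (ascending) is G.
An augmented third (5 semitones) above G lands on the letter B, giving B#.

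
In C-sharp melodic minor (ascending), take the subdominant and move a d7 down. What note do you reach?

The subdominant of C# melodic minor (ascending) is F#.
A diminished seventh (9 semitones) below F# lands on the letter G, giving G##.

G##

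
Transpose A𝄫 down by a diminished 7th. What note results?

Bb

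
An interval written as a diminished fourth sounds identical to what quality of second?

doubly augmented

A diminished fourth spans 4 semitones.
A second spanning 4 semitones is doubly augmented (the major second is 2).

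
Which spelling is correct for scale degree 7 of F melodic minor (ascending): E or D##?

E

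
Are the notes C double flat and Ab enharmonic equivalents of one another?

No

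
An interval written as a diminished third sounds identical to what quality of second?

A diminished third spans 2 semitones.
A second spanning 2 semitones is major (the major second is 2).

major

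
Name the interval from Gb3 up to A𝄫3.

minor second

Counting letters G–A gives a second.
Gb→Abb = 1 semitone, 1 narrower than the major second (2), so minor.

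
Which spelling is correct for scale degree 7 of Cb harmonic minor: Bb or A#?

Bb

Each scale degree takes a distinct letter name. Degree 7 of a scale on C must use the letter B.
Bb and A# are enharmonically the same pitch, but only Bb uses the letter B, so it is the correct spelling here.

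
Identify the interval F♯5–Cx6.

The letter names run F→C, a span of 4 letter steps, so the interval is some kind of fifth.
F# to C## is 8 semitones. A perfect fifth is 7, so 8 makes it augmented.

augmented fifth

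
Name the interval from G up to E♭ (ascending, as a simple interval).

Counting letters G–A–B–C–D–E gives a sixth.
G→Eb = 8 semitones, 1 narrower than the major sixth (9), so minor.

minor sixth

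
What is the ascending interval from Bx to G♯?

Counting letters B–C–D–E–F–G gives a sixth.
B##→G# = 7 semitones, 2 narrower than the major sixth (9), so diminished.

diminished sixth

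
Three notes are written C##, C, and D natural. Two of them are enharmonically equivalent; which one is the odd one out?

C

In 12-tone equal temperament, enharmonic equivalents share a pitch class. C## is pitch class 2; C is pitch class 0; D is pitch class 2.
C## and D share pitch class 2, while C is pitch class 0.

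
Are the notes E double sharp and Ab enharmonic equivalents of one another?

E## is pitch class 6; Ab is pitch class 8.
The pitch classes differ (6 vs. 8), so they are not enharmonic equivalents.

No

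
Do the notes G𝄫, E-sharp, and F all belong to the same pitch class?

Gbb is pitch class 5; E# is pitch class 5; F is pitch class 5.
All spellings map to pitch class 5, so they are enharmonically equivalent.

Yes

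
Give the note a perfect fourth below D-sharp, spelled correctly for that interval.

D down a perfect fourth is A, so the target letter is A.
From D#, a perfect fourth is 5 semitones down: A#.

A#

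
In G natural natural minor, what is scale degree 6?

The G natural minor scale runs G A Bb C D Eb F.
Degree 6 is Eb.

Eb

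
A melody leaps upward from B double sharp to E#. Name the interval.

diminished fourth

Counting letters B–C–D–E gives a fourth.
B##→E# = 4 semitones, 1 narrower than the perfect fourth (5), so diminished.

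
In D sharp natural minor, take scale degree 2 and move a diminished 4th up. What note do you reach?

A

Scale degree 2 of D# natural minor is E#.
A diminished fourth (4 semitones) above E# lands on the letter A, giving A.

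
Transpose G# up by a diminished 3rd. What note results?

Bb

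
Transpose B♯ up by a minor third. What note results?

A third above B lands on the letter D.
A minor third spans 3 semitones, so B# moves to pitch class 3. On the letter D that is D#.

D#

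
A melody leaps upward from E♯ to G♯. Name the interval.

The letter names run E→G, a span of 2 letter steps, so the interval is some kind of third.
E# to G# is 3 semitones. A major third is 4, so 3 makes it minor.

minor third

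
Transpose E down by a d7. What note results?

E down a major seventh is F, so the target letter is F.
From E, a diminished seventh is 9 semitones down: F##.

F##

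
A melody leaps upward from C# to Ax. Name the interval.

augmented sixth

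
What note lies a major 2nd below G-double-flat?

A second below G lands on the letter F.
A major second spans 2 semitones, so Gbb moves to pitch class 3. On the letter F that is Fbb.

Fbb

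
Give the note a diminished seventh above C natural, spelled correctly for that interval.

C up a major seventh is B, so the target letter is B.
From C, a diminished seventh is 9 semitones up: Bbb.

Bbb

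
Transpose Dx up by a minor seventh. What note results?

A seventh above D lands on the letter C.
A minor seventh spans 10 semitones, so D## moves to pitch class 2. On the letter C that is C##.

C##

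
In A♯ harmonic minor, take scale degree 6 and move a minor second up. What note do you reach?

Scale degree 6 of A# harmonic minor is F#.
A minor second (1 semitone) above F# lands on the letter G, giving G.

G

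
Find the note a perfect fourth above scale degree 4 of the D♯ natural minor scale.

C#

Scale degree 4 of D# natural minor is G#.
A perfect fourth (5 semitones) above G# lands on the letter C, giving C#.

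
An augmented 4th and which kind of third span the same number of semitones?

doubly augmented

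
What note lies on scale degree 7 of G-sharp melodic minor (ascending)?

F##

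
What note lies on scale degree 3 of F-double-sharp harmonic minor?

A#

Degree 3 takes the letter 2 steps above F, which is A.
In harmonic minor, degree 3 sits 3 semitones above the tonic. F## + 3 semitones is pitch class 10, spelled on A as A#.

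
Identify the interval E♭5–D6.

The letter names run E→D, a span of 6 letter steps, so the interval is some kind of seventh.
Eb to D is 11 semitones. A major seventh is 11, so 11 makes it major.

major seventh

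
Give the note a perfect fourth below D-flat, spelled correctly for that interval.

A fourth below D lands on the letter A.
A perfect fourth spans 5 semitones, so Db moves to pitch class 8. On the letter A that is Ab.

Ab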